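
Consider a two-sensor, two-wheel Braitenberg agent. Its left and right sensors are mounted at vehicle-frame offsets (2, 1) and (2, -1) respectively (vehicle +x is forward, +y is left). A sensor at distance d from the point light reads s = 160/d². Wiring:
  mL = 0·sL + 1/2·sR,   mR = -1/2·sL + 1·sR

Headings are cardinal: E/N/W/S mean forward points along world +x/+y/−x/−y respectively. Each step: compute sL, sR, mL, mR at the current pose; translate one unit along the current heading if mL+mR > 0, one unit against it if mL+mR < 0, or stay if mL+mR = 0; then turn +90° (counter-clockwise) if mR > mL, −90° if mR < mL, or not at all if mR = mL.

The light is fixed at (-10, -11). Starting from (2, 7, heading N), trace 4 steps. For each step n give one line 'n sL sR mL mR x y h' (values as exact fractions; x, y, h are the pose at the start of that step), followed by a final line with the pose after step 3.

0 160/521 160/569 80/569 37840/296449 2 7 N
1 40/149 4/13 2/13 336/1937 2 8 E
2 32/117 160/637 80/637 656/5733 3 8 N
3 80/333 80/293 40/293 14920/97569 3 9 E
final 4 9 N

n=0: pose=(2,7,N); sL=160/521, sR=160/569; mL=80/569, mR=37840/296449; mL+mR=79520/296449 → advance +1; mR−mL=-3840/296449 → turn -1·90°
n=1: pose=(2,8,E); sL=40/149, sR=4/13; mL=2/13, mR=336/1937; mL+mR=634/1937 → advance +1; mR−mL=38/1937 → turn +1·90°
n=2: pose=(3,8,N); sL=32/117, sR=160/637; mL=80/637, mR=656/5733; mL+mR=1376/5733 → advance +1; mR−mL=-64/5733 → turn -1·90°
n=3: pose=(3,9,E); sL=80/333, sR=80/293; mL=40/293, mR=14920/97569; mL+mR=28240/97569 → advance +1; mR−mL=1600/97569 → turn +1·90°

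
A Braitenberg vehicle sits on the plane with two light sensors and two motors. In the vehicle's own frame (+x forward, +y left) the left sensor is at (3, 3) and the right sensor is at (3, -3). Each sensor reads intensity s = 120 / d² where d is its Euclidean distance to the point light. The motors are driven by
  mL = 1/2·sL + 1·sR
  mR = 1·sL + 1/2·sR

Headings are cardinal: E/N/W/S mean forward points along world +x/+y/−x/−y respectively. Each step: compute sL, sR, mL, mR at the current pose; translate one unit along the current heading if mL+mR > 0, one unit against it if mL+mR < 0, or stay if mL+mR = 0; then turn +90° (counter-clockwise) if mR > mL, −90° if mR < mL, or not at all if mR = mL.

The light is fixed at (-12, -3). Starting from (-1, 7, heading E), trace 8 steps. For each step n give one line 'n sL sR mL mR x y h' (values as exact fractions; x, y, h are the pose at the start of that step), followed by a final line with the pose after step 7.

0 24/73 24/49 2340/3577 2052/3577 -1 7 E
1 60/137 12/13 2034/1781 1602/1781 0 7 S
2 40/39 8/15 68/65 84/65 0 6 W
3 15/29 6/5 423/290 162/145 -1 6 S
4 120/89 24/37 4356/3293 5508/3293 -1 5 W
5 60/97 60/37 6930/3589 5130/3589 -2 5 S
6 24/13 120/149 3348/1937 4356/1937 -2 4 W
7 3/4 30/13 279/104 99/52 -3 4 S
final -3 3 W

n=0: pose=(-1,7,E); sL=24/73, sR=24/49; mL=2340/3577, mR=2052/3577; mL+mR=4392/3577 → advance +1; mR−mL=-288/3577 → turn -1·90°
n=1: pose=(0,7,S); sL=60/137, sR=12/13; mL=2034/1781, mR=1602/1781; mL+mR=3636/1781 → advance +1; mR−mL=-432/1781 → turn -1·90°
n=2: pose=(0,6,W); sL=40/39, sR=8/15; mL=68/65, mR=84/65; mL+mR=152/65 → advance +1; mR−mL=16/65 → turn +1·90°
n=3: pose=(-1,6,S); sL=15/29, sR=6/5; mL=423/290, mR=162/145; mL+mR=747/290 → advance +1; mR−mL=-99/290 → turn -1·90°
n=4: pose=(-1,5,W); sL=120/89, sR=24/37; mL=4356/3293, mR=5508/3293; mL+mR=9864/3293 → advance +1; mR−mL=1152/3293 → turn +1·90°
n=5: pose=(-2,5,S); sL=60/97, sR=60/37; mL=6930/3589, mR=5130/3589; mL+mR=12060/3589 → advance +1; mR−mL=-1800/3589 → turn -1·90°
n=6: pose=(-2,4,W); sL=24/13, sR=120/149; mL=3348/1937, mR=4356/1937; mL+mR=7704/1937 → advance +1; mR−mL=1008/1937 → turn +1·90°
n=7: pose=(-3,4,S); sL=3/4, sR=30/13; mL=279/104, mR=99/52; mL+mR=477/104 → advance +1; mR−mL=-81/104 → turn -1·90°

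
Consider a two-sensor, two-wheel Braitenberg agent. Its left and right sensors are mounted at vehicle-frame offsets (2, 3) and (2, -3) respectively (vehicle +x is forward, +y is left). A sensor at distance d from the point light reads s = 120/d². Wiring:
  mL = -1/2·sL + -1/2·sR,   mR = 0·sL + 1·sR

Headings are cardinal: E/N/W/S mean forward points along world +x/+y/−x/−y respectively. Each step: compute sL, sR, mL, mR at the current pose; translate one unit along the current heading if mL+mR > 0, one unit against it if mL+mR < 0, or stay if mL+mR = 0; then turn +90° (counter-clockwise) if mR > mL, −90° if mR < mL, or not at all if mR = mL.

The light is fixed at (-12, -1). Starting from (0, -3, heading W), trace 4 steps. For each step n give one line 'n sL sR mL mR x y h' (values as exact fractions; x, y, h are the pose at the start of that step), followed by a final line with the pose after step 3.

0 24/25 120/101 -2712/2525 120/101 0 -3 W
1 30/53 3/2 -219/212 3/2 -1 -3 S
2 120/169 24/41 -4488/6929 24/41 -1 -4 E
3 12/5 12/17 -132/85 12/17 -2 -4 N
final -2 -5 W

n=0: pose=(0,-3,W); sL=24/25, sR=120/101; mL=-2712/2525, mR=120/101; mL+mR=288/2525 → advance +1; mR−mL=5712/2525 → turn +1·90°
n=1: pose=(-1,-3,S); sL=30/53, sR=3/2; mL=-219/212, mR=3/2; mL+mR=99/212 → advance +1; mR−mL=537/212 → turn +1·90°
n=2: pose=(-1,-4,E); sL=120/169, sR=24/41; mL=-4488/6929, mR=24/41; mL+mR=-432/6929 → advance -1; mR−mL=8544/6929 → turn +1·90°
n=3: pose=(-2,-4,N); sL=12/5, sR=12/17; mL=-132/85, mR=12/17; mL+mR=-72/85 → advance -1; mR−mL=192/85 → turn +1·90°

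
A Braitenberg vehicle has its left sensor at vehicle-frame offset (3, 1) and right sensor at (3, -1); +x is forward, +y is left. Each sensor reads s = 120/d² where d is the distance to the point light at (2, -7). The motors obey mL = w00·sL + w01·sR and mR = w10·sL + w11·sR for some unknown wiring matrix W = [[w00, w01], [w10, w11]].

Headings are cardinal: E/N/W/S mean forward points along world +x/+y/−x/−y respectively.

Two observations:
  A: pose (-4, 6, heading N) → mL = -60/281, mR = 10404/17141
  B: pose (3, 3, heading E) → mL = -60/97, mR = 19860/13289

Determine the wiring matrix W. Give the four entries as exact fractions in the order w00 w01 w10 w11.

0 -1/2 1 1/2

obs A: pose=(-4,6,N) → sL=24/61, sR=120/281, mL=-60/281, mR=10404/17141
obs B: pose=(3,3,E) → sL=120/137, sR=120/97, mL=-60/97, mR=19860/13289
sensor matrix S = [[24/61, 120/281], [120/137, 120/97]]; det S = 25666560/227786749
solve [mL_A; mL_B] = S·[w00; w01] and [mR_A; mR_B] = S·[w10; w11]:
  w00 = 0, w01 = -1/2, w10 = 1, w11 = 1/2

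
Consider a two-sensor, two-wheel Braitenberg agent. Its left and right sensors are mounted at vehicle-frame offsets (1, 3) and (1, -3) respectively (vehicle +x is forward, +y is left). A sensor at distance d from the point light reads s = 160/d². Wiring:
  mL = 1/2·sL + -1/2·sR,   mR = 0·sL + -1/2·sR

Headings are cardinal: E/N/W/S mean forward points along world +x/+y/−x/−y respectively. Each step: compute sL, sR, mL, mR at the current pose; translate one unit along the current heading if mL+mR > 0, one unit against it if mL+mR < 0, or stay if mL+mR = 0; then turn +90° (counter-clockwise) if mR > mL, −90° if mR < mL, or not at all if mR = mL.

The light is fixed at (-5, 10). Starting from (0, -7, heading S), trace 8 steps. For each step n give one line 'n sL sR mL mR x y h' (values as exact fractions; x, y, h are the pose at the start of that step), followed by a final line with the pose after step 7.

n=0: pose=(0,-7,S); sL=40/97, sR=20/41; mL=-150/3977, mR=-10/41; mL+mR=-1120/3977 → advance -1; mR−mL=-20/97 → turn -1·90°
n=1: pose=(0,-6,W); sL=160/377, sR=32/37; mL=-3072/13949, mR=-16/37; mL+mR=-9104/13949 → advance -1; mR−mL=-80/377 → turn -1·90°
n=2: pose=(1,-6,N); sL=80/117, sR=80/153; mL=160/1989, mR=-40/153; mL+mR=-40/221 → advance -1; mR−mL=-40/117 → turn -1·90°
n=3: pose=(1,-7,E); sL=32/49, sR=160/449; mL=3264/22001, mR=-80/449; mL+mR=-656/22001 → advance -1; mR−mL=-16/49 → turn -1·90°
n=4: pose=(0,-7,S); sL=40/97, sR=20/41; mL=-150/3977, mR=-10/41; mL+mR=-1120/3977 → advance -1; mR−mL=-20/97 → turn -1·90°
n=5: pose=(0,-6,W); sL=160/377, sR=32/37; mL=-3072/13949, mR=-16/37; mL+mR=-9104/13949 → advance -1; mR−mL=-80/377 → turn -1·90°
n=6: pose=(1,-6,N); sL=80/117, sR=80/153; mL=160/1989, mR=-40/153; mL+mR=-40/221 → advance -1; mR−mL=-40/117 → turn -1·90°
n=7: pose=(1,-7,E); sL=32/49, sR=160/449; mL=3264/22001, mR=-80/449; mL+mR=-656/22001 → advance -1; mR−mL=-16/49 → turn -1·90°

0 40/97 20/41 -150/3977 -10/41 0 -7 S
1 160/377 32/37 -3072/13949 -16/37 0 -6 W
2 80/117 80/153 160/1989 -40/153 1 -6 N
3 32/49 160/449 3264/22001 -80/449 1 -7 E
4 40/97 20/41 -150/3977 -10/41 0 -7 S
5 160/377 32/37 -3072/13949 -16/37 0 -6 W
6 80/117 80/153 160/1989 -40/153 1 -6 N
7 32/49 160/449 3264/22001 -80/449 1 -7 E
final 0 -7 S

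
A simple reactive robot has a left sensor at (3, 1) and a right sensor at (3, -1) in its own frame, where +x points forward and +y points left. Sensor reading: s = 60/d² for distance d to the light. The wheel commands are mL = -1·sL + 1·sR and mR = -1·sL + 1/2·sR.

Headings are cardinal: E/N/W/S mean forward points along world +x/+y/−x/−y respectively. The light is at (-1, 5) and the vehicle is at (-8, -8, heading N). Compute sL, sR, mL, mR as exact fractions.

left sensor world pos  = (-9, -5); dL² = 164
right sensor world pos = (-7, -5); dR² = 136
sL = 60/164 = 15/41
sR = 60/136 = 15/34
mL = -1·sL + 1·sR = 105/1394
mR = -1·sL + 1/2·sR = -405/2788

15/41 15/34 105/1394 -405/2788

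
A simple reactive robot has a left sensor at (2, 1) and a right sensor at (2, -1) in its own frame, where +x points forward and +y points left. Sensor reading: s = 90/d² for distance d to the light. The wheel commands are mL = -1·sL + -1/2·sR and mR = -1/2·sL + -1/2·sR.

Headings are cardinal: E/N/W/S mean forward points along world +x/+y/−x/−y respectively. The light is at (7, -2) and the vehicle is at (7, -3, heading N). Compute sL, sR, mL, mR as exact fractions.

left sensor world pos  = (6, -1); dL² = 2
right sensor world pos = (8, -1); dR² = 2
sL = 90/2 = 45
sR = 90/2 = 45
mL = -1·sL + -1/2·sR = -135/2
mR = -1/2·sL + -1/2·sR = -45

45 45 -135/2 -45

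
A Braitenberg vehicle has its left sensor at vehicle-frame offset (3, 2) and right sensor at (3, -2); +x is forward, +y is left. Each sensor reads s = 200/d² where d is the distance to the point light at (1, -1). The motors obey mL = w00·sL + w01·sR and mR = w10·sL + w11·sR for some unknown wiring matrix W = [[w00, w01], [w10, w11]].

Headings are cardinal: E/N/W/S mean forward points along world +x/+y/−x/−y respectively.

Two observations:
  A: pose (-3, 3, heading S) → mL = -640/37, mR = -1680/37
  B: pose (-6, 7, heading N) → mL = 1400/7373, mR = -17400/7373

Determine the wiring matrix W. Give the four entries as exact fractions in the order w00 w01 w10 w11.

obs A: pose=(-3,3,S) → sL=40, sR=200/37, mL=-640/37, mR=-1680/37
obs B: pose=(-6,7,N) → sL=100/101, sR=100/73, mL=1400/7373, mR=-17400/7373
sensor matrix S = [[40, 200/37], [100/101, 100/73]]; det S = 13488000/272801
solve [mL_A; mL_B] = S·[w00; w01] and [mR_A; mR_B] = S·[w10; w11]:
  w00 = -1/2, w01 = 1/2, w10 = -1, w11 = -1

-1/2 1/2 -1 -1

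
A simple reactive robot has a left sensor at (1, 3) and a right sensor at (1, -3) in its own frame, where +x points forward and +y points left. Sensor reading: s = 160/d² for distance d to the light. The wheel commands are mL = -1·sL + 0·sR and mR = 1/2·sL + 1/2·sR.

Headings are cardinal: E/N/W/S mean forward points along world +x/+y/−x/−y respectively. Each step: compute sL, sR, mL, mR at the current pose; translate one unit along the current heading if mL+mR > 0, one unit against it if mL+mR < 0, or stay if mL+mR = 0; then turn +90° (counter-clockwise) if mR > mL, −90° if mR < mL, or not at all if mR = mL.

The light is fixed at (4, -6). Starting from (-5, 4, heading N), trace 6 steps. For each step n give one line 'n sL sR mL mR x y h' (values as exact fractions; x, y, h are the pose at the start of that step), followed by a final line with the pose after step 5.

n=0: pose=(-5,4,N); sL=32/53, sR=160/157; mL=-32/53, mR=6752/8321; mL+mR=1728/8321 → advance +1; mR−mL=11776/8321 → turn +1·90°
n=1: pose=(-5,5,W); sL=40/41, sR=20/37; mL=-40/41, mR=1150/1517; mL+mR=-330/1517 → advance -1; mR−mL=2630/1517 → turn +1·90°
n=2: pose=(-4,5,S); sL=32/25, sR=160/221; mL=-32/25, mR=5536/5525; mL+mR=-1536/5525 → advance -1; mR−mL=12608/5525 → turn +1·90°
n=3: pose=(-4,6,E); sL=80/137, sR=16/13; mL=-80/137, mR=1616/1781; mL+mR=576/1781 → advance +1; mR−mL=2656/1781 → turn +1·90°
n=4: pose=(-3,6,N); sL=160/269, sR=32/37; mL=-160/269, mR=7264/9953; mL+mR=1344/9953 → advance +1; mR−mL=13184/9953 → turn +1·90°
n=5: pose=(-3,7,W); sL=40/41, sR=1/2; mL=-40/41, mR=121/164; mL+mR=-39/164 → advance -1; mR−mL=281/164 → turn +1·90°

0 32/53 160/157 -32/53 6752/8321 -5 4 N
1 40/41 20/37 -40/41 1150/1517 -5 5 W
2 32/25 160/221 -32/25 5536/5525 -4 5 S
3 80/137 16/13 -80/137 1616/1781 -4 6 E
4 160/269 32/37 -160/269 7264/9953 -3 6 N
5 40/41 1/2 -40/41 121/164 -3 7 W
final -2 7 S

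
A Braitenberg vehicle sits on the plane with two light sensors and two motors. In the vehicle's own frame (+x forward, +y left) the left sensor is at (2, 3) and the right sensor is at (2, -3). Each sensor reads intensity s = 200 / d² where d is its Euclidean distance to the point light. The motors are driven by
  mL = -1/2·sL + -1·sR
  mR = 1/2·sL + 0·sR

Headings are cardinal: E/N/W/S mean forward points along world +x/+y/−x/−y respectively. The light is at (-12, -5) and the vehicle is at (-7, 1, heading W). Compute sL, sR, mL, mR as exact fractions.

left sensor world pos  = (-9, -2); dL² = 18
right sensor world pos = (-9, 4); dR² = 90
sL = 200/18 = 100/9
sR = 200/90 = 20/9
mL = -1/2·sL + -1·sR = -70/9
mR = 1/2·sL + 0·sR = 50/9

100/9 20/9 -70/9 50/9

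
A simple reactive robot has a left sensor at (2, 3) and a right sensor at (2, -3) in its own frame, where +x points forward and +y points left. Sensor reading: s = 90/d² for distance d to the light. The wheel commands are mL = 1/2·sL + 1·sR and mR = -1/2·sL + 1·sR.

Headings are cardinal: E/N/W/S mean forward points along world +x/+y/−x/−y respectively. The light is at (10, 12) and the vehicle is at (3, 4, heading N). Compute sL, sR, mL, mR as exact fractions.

45/68 45/26 3645/1768 2475/1768

left sensor world pos  = (0, 6); dL² = 136
right sensor world pos = (6, 6); dR² = 52
sL = 90/136 = 45/68
sR = 90/52 = 45/26
mL = 1/2·sL + 1·sR = 3645/1768
mR = -1/2·sL + 1·sR = 2475/1768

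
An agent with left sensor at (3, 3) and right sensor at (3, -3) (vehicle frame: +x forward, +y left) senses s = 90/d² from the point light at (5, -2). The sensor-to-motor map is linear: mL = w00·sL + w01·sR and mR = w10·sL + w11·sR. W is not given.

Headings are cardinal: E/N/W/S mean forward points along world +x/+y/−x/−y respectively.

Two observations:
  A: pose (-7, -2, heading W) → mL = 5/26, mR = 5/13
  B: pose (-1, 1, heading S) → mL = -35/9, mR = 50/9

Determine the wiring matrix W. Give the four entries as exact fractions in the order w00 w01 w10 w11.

-1/2 1 1/2 1/2

obs A: pose=(-7,-2,W) → sL=5/13, sR=5/13, mL=5/26, mR=5/13
obs B: pose=(-1,1,S) → sL=10, sR=10/9, mL=-35/9, mR=50/9
sensor matrix S = [[5/13, 5/13], [10, 10/9]]; det S = -400/117
solve [mL_A; mL_B] = S·[w00; w01] and [mR_A; mR_B] = S·[w10; w11]:
  w00 = -1/2, w01 = 1, w10 = 1/2, w11 = 1/2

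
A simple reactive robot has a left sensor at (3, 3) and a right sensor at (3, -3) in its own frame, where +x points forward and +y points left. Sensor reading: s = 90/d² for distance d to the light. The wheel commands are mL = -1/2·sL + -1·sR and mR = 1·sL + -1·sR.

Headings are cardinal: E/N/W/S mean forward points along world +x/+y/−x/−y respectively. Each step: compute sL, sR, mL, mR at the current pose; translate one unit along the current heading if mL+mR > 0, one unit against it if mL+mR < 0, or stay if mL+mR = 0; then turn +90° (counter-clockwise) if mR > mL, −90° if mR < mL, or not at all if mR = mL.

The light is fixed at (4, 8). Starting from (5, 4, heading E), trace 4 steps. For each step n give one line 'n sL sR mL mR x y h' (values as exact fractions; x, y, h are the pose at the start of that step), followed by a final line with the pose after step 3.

0 90/17 18/13 -891/221 864/221 5 4 E
1 9 9 -27/2 0 4 4 N
2 90/73 90/13 -7155/949 -5400/949 4 3 W
3 9/8 45/34 -513/272 -27/136 5 3 S
final 5 4 E

n=0: pose=(5,4,E); sL=90/17, sR=18/13; mL=-891/221, mR=864/221; mL+mR=-27/221 → advance -1; mR−mL=135/17 → turn +1·90°
n=1: pose=(4,4,N); sL=9, sR=9; mL=-27/2, mR=0; mL+mR=-27/2 → advance -1; mR−mL=27/2 → turn +1·90°
n=2: pose=(4,3,W); sL=90/73, sR=90/13; mL=-7155/949, mR=-5400/949; mL+mR=-12555/949 → advance -1; mR−mL=135/73 → turn +1·90°
n=3: pose=(5,3,S); sL=9/8, sR=45/34; mL=-513/272, mR=-27/136; mL+mR=-567/272 → advance -1; mR−mL=27/16 → turn +1·90°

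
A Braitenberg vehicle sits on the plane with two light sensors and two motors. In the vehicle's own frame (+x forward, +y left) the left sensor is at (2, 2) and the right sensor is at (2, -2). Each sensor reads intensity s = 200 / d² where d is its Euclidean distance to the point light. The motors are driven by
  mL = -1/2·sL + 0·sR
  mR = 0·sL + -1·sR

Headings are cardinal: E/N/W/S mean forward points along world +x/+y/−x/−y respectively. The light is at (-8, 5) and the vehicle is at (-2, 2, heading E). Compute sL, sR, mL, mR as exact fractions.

40/13 200/89 -20/13 -200/89

left sensor world pos  = (0, 4); dL² = 65
right sensor world pos = (0, 0); dR² = 89
sL = 200/65 = 40/13
sR = 200/89 = 200/89
mL = -1/2·sL + 0·sR = -20/13
mR = 0·sL + -1·sR = -200/89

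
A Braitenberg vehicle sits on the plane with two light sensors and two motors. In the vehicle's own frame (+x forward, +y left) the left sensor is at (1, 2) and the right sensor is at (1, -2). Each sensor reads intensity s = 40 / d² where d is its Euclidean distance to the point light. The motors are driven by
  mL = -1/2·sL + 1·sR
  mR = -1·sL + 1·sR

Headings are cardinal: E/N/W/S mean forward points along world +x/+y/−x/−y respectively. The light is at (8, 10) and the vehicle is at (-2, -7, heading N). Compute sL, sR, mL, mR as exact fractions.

left sensor world pos  = (-4, -6); dL² = 400
right sensor world pos = (0, -6); dR² = 320
sL = 40/400 = 1/10
sR = 40/320 = 1/8
mL = -1/2·sL + 1·sR = 3/40
mR = -1·sL + 1·sR = 1/40

1/10 1/8 3/40 1/40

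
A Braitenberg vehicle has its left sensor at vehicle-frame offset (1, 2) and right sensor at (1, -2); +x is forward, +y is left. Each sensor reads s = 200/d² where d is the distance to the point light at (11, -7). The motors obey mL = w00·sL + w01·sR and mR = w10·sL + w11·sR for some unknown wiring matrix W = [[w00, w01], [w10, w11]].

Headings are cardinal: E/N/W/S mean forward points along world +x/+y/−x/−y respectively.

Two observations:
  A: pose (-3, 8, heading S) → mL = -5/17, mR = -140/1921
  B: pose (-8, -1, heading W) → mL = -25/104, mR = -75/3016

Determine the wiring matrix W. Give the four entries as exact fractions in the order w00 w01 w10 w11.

obs A: pose=(-3,8,S) → sL=10/17, sR=50/113, mL=-5/17, mR=-140/1921
obs B: pose=(-8,-1,W) → sL=25/52, sR=25/58, mL=-25/104, mR=-75/3016
sensor matrix S = [[10/17, 50/113], [25/52, 25/58]]; det S = 59125/1448434
solve [mL_A; mL_B] = S·[w00; w01] and [mR_A; mR_B] = S·[w10; w11]:
  w00 = -1/2, w01 = 0, w10 = -1/2, w11 = 1/2

-1/2 0 -1/2 1/2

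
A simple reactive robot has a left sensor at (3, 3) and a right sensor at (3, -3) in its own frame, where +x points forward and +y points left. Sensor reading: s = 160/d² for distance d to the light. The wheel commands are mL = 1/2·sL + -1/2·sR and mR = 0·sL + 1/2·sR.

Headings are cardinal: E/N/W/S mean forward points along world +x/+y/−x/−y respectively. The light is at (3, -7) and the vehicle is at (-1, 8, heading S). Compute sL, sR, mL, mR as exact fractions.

left sensor world pos  = (2, 5); dL² = 145
right sensor world pos = (-4, 5); dR² = 193
sL = 160/145 = 32/29
sR = 160/193 = 160/193
mL = 1/2·sL + -1/2·sR = 768/5597
mR = 0·sL + 1/2·sR = 80/193

32/29 160/193 768/5597 80/193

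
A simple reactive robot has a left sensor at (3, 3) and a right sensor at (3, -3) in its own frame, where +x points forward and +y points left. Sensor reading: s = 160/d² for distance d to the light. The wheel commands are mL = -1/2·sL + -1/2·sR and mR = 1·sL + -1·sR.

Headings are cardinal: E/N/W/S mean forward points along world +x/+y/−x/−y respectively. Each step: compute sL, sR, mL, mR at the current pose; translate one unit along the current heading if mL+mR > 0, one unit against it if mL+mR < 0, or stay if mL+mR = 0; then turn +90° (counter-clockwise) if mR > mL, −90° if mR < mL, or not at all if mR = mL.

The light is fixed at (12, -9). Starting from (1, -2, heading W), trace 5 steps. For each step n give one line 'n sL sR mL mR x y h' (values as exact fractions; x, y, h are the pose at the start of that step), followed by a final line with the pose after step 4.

n=0: pose=(1,-2,W); sL=40/53, sR=20/37; mL=-1270/1961, mR=420/1961; mL+mR=-850/1961 → advance -1; mR−mL=1690/1961 → turn +1·90°
n=1: pose=(2,-2,S); sL=32/13, sR=32/37; mL=-800/481, mR=768/481; mL+mR=-32/481 → advance -1; mR−mL=1568/481 → turn +1·90°
n=2: pose=(2,-1,E); sL=16/17, sR=80/37; mL=-976/629, mR=-768/629; mL+mR=-1744/629 → advance -1; mR−mL=208/629 → turn +1·90°
n=3: pose=(1,-1,N); sL=160/317, sR=32/37; mL=-8032/11729, mR=-4224/11729; mL+mR=-12256/11729 → advance -1; mR−mL=3808/11729 → turn +1·90°
n=4: pose=(1,-2,W); sL=40/53, sR=20/37; mL=-1270/1961, mR=420/1961; mL+mR=-850/1961 → advance -1; mR−mL=1690/1961 → turn +1·90°

0 40/53 20/37 -1270/1961 420/1961 1 -2 W
1 32/13 32/37 -800/481 768/481 2 -2 S
2 16/17 80/37 -976/629 -768/629 2 -1 E
3 160/317 32/37 -8032/11729 -4224/11729 1 -1 N
4 40/53 20/37 -1270/1961 420/1961 1 -2 W
final 2 -2 S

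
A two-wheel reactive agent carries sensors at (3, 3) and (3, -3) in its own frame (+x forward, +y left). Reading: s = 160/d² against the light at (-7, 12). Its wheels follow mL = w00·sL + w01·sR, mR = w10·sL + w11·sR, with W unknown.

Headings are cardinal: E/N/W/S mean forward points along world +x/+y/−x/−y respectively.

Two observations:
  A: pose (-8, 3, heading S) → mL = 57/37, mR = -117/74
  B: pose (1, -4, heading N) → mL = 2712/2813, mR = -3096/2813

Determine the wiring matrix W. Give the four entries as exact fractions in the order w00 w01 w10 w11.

obs A: pose=(-8,3,S) → sL=40/37, sR=1, mL=57/37, mR=-117/74
obs B: pose=(1,-4,N) → sL=80/97, sR=16/29, mL=2712/2813, mR=-3096/2813
sensor matrix S = [[40/37, 1], [80/97, 16/29]]; det S = -23760/104081
solve [mL_A; mL_B] = S·[w00; w01] and [mR_A; mR_B] = S·[w10; w11]:
  w00 = 1/2, w01 = 1, w10 = -1, w11 = -1/2

1/2 1 -1 -1/2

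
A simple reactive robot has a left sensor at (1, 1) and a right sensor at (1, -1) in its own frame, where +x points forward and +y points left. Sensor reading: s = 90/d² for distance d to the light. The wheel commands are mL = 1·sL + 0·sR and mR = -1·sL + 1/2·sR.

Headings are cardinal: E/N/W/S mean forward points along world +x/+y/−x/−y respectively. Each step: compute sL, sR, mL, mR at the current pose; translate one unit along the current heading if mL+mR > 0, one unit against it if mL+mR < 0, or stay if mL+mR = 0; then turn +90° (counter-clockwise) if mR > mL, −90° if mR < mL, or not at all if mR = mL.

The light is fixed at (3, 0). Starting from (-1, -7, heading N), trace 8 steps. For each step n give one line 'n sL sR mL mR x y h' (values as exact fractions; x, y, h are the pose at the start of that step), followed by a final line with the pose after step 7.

0 90/61 2 90/61 -29/61 -1 -7 N
1 45/17 45/29 45/17 -1845/986 -1 -6 E
2 90/53 18/13 90/53 -693/689 0 -6 S
3 9/8 45/26 9/8 -27/104 0 -7 W
4 90/61 2 90/61 -29/61 -1 -7 N
5 45/17 45/29 45/17 -1845/986 -1 -6 E
6 90/53 18/13 90/53 -693/689 0 -6 S
7 9/8 45/26 9/8 -27/104 0 -7 W
final -1 -7 N

n=0: pose=(-1,-7,N); sL=90/61, sR=2; mL=90/61, mR=-29/61; mL+mR=1 → advance +1; mR−mL=-119/61 → turn -1·90°
n=1: pose=(-1,-6,E); sL=45/17, sR=45/29; mL=45/17, mR=-1845/986; mL+mR=45/58 → advance +1; mR−mL=-4455/986 → turn -1·90°
n=2: pose=(0,-6,S); sL=90/53, sR=18/13; mL=90/53, mR=-693/689; mL+mR=9/13 → advance +1; mR−mL=-1863/689 → turn -1·90°
n=3: pose=(0,-7,W); sL=9/8, sR=45/26; mL=9/8, mR=-27/104; mL+mR=45/52 → advance +1; mR−mL=-18/13 → turn -1·90°
n=4: pose=(-1,-7,N); sL=90/61, sR=2; mL=90/61, mR=-29/61; mL+mR=1 → advance +1; mR−mL=-119/61 → turn -1·90°
n=5: pose=(-1,-6,E); sL=45/17, sR=45/29; mL=45/17, mR=-1845/986; mL+mR=45/58 → advance +1; mR−mL=-4455/986 → turn -1·90°
n=6: pose=(0,-6,S); sL=90/53, sR=18/13; mL=90/53, mR=-693/689; mL+mR=9/13 → advance +1; mR−mL=-1863/689 → turn -1·90°
n=7: pose=(0,-7,W); sL=9/8, sR=45/26; mL=9/8, mR=-27/104; mL+mR=45/52 → advance +1; mR−mL=-18/13 → turn -1·90°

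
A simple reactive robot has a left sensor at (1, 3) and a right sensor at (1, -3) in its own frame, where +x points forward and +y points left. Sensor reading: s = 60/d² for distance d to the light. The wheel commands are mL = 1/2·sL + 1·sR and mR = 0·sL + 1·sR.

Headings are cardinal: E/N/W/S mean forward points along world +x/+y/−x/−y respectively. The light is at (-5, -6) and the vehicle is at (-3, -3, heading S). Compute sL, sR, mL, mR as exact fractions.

left sensor world pos  = (0, -4); dL² = 29
right sensor world pos = (-6, -4); dR² = 5
sL = 60/29 = 60/29
sR = 60/5 = 12
mL = 1/2·sL + 1·sR = 378/29
mR = 0·sL + 1·sR = 12

60/29 12 378/29 12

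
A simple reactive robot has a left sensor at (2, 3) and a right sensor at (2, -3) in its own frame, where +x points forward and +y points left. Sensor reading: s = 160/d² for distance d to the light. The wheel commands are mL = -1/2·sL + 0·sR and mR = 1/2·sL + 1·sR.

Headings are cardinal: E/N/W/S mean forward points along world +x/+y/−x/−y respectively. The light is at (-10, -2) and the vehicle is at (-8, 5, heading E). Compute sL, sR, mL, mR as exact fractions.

40/29 5 -20/29 165/29

left sensor world pos  = (-6, 8); dL² = 116
right sensor world pos = (-6, 2); dR² = 32
sL = 160/116 = 40/29
sR = 160/32 = 5
mL = -1/2·sL + 0·sR = -20/29
mR = 1/2·sL + 1·sR = 165/29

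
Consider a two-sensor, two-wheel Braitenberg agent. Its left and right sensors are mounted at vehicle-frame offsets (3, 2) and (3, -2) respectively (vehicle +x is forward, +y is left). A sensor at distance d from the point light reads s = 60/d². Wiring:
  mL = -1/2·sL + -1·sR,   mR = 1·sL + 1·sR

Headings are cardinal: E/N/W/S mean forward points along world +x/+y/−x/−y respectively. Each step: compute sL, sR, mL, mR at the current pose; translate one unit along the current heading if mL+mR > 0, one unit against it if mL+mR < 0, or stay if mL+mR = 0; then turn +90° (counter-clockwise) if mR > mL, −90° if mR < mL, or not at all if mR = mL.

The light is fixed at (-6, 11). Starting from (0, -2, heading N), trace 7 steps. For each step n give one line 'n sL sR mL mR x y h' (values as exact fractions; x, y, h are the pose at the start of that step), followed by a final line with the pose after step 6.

n=0: pose=(0,-2,N); sL=15/29, sR=15/41; mL=-1485/2378, mR=1050/1189; mL+mR=15/58 → advance +1; mR−mL=3585/2378 → turn +1·90°
n=1: pose=(0,-1,W); sL=12/41, sR=60/109; mL=-3114/4469, mR=3768/4469; mL+mR=6/41 → advance +1; mR−mL=6882/4469 → turn +1·90°
n=2: pose=(-1,-1,S); sL=30/137, sR=10/39; mL=-1955/5343, mR=2540/5343; mL+mR=15/137 → advance +1; mR−mL=4495/5343 → turn +1·90°
n=3: pose=(-1,-2,E); sL=12/37, sR=60/289; mL=-3954/10693, mR=5688/10693; mL+mR=6/37 → advance +1; mR−mL=9642/10693 → turn +1·90°
n=4: pose=(0,-2,N); sL=15/29, sR=15/41; mL=-1485/2378, mR=1050/1189; mL+mR=15/58 → advance +1; mR−mL=3585/2378 → turn +1·90°
n=5: pose=(0,-1,W); sL=12/41, sR=60/109; mL=-3114/4469, mR=3768/4469; mL+mR=6/41 → advance +1; mR−mL=6882/4469 → turn +1·90°
n=6: pose=(-1,-1,S); sL=30/137, sR=10/39; mL=-1955/5343, mR=2540/5343; mL+mR=15/137 → advance +1; mR−mL=4495/5343 → turn +1·90°

0 15/29 15/41 -1485/2378 1050/1189 0 -2 N
1 12/41 60/109 -3114/4469 3768/4469 0 -1 W
2 30/137 10/39 -1955/5343 2540/5343 -1 -1 S
3 12/37 60/289 -3954/10693 5688/10693 -1 -2 E
4 15/29 15/41 -1485/2378 1050/1189 0 -2 N
5 12/41 60/109 -3114/4469 3768/4469 0 -1 W
6 30/137 10/39 -1955/5343 2540/5343 -1 -1 S
final -1 -2 E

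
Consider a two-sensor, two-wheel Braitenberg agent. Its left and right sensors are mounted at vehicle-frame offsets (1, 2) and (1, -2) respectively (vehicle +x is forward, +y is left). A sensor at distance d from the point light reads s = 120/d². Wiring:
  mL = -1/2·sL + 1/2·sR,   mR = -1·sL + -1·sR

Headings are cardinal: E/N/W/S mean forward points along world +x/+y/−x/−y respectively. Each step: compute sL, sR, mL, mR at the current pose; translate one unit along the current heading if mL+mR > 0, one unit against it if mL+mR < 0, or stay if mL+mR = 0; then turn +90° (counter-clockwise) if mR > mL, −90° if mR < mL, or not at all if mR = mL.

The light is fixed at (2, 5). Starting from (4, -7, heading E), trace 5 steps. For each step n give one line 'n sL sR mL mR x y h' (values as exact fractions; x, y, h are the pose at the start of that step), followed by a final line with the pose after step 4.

0 120/109 24/41 -1152/4469 -7536/4469 4 -7 E
1 60/89 12/17 24/1513 -2088/1513 3 -7 S
2 120/169 40/27 1760/4563 -10000/4563 3 -6 W
3 6/5 30/29 -12/145 -324/145 4 -6 N
4 120/109 24/41 -1152/4469 -7536/4469 4 -7 E
final 3 -7 S

n=0: pose=(4,-7,E); sL=120/109, sR=24/41; mL=-1152/4469, mR=-7536/4469; mL+mR=-8688/4469 → advance -1; mR−mL=-6384/4469 → turn -1·90°
n=1: pose=(3,-7,S); sL=60/89, sR=12/17; mL=24/1513, mR=-2088/1513; mL+mR=-2064/1513 → advance -1; mR−mL=-2112/1513 → turn -1·90°
n=2: pose=(3,-6,W); sL=120/169, sR=40/27; mL=1760/4563, mR=-10000/4563; mL+mR=-8240/4563 → advance -1; mR−mL=-3920/1521 → turn -1·90°
n=3: pose=(4,-6,N); sL=6/5, sR=30/29; mL=-12/145, mR=-324/145; mL+mR=-336/145 → advance -1; mR−mL=-312/145 → turn -1·90°
n=4: pose=(4,-7,E); sL=120/109, sR=24/41; mL=-1152/4469, mR=-7536/4469; mL+mR=-8688/4469 → advance -1; mR−mL=-6384/4469 → turn -1·90°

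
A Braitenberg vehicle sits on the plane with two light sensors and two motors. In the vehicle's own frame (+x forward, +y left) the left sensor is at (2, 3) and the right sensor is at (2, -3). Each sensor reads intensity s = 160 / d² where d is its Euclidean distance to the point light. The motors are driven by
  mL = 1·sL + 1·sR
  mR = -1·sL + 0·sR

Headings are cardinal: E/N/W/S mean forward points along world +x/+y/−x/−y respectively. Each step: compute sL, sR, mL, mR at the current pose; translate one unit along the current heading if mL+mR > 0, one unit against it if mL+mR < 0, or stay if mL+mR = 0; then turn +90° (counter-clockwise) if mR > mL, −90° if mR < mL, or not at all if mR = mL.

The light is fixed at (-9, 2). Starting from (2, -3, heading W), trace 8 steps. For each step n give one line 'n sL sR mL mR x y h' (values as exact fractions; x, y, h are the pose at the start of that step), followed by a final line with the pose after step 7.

0 32/29 32/17 1472/493 -32/29 2 -3 W
1 80/29 80/89 9440/2581 -80/29 1 -3 N
2 32/29 160/193 10816/5597 -32/29 1 -2 E
3 20/29 8/5 332/145 -20/29 2 -2 S
4 32/29 32/17 1472/493 -32/29 2 -3 W
5 80/29 80/89 9440/2581 -80/29 1 -3 N
6 32/29 160/193 10816/5597 -32/29 1 -2 E
7 20/29 8/5 332/145 -20/29 2 -2 S
final 2 -3 W

n=0: pose=(2,-3,W); sL=32/29, sR=32/17; mL=1472/493, mR=-32/29; mL+mR=32/17 → advance +1; mR−mL=-2016/493 → turn -1·90°
n=1: pose=(1,-3,N); sL=80/29, sR=80/89; mL=9440/2581, mR=-80/29; mL+mR=80/89 → advance +1; mR−mL=-16560/2581 → turn -1·90°
n=2: pose=(1,-2,E); sL=32/29, sR=160/193; mL=10816/5597, mR=-32/29; mL+mR=160/193 → advance +1; mR−mL=-16992/5597 → turn -1·90°
n=3: pose=(2,-2,S); sL=20/29, sR=8/5; mL=332/145, mR=-20/29; mL+mR=8/5 → advance +1; mR−mL=-432/145 → turn -1·90°
n=4: pose=(2,-3,W); sL=32/29, sR=32/17; mL=1472/493, mR=-32/29; mL+mR=32/17 → advance +1; mR−mL=-2016/493 → turn -1·90°
n=5: pose=(1,-3,N); sL=80/29, sR=80/89; mL=9440/2581, mR=-80/29; mL+mR=80/89 → advance +1; mR−mL=-16560/2581 → turn -1·90°
n=6: pose=(1,-2,E); sL=32/29, sR=160/193; mL=10816/5597, mR=-32/29; mL+mR=160/193 → advance +1; mR−mL=-16992/5597 → turn -1·90°
n=7: pose=(2,-2,S); sL=20/29, sR=8/5; mL=332/145, mR=-20/29; mL+mR=8/5 → advance +1; mR−mL=-432/145 → turn -1·90°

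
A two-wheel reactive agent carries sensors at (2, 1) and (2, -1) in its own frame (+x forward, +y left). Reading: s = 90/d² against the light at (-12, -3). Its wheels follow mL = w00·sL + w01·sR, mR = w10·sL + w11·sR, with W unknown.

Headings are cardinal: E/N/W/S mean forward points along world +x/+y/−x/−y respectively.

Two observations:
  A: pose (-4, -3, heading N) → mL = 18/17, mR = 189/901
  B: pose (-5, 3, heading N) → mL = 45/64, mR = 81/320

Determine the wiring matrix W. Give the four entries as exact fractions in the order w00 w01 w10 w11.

0 1 -1/2 1

obs A: pose=(-4,-3,N) → sL=90/53, sR=18/17, mL=18/17, mR=189/901
obs B: pose=(-5,3,N) → sL=9/10, sR=45/64, mL=45/64, mR=81/320
sensor matrix S = [[90/53, 18/17], [9/10, 45/64]]; det S = 34749/144160
solve [mL_A; mL_B] = S·[w00; w01] and [mR_A; mR_B] = S·[w10; w11]:
  w00 = 0, w01 = 1, w10 = -1/2, w11 = 1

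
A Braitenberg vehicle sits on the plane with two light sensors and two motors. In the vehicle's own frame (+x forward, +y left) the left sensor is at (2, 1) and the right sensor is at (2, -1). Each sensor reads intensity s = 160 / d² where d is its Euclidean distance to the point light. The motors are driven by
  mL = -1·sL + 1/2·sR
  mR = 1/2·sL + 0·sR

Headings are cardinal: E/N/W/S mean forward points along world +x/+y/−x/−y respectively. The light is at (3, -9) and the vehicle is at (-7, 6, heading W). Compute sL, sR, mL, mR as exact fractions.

left sensor world pos  = (-9, 5); dL² = 340
right sensor world pos = (-9, 7); dR² = 400
sL = 160/340 = 8/17
sR = 160/400 = 2/5
mL = -1·sL + 1/2·sR = -23/85
mR = 1/2·sL + 0·sR = 4/17

8/17 2/5 -23/85 4/17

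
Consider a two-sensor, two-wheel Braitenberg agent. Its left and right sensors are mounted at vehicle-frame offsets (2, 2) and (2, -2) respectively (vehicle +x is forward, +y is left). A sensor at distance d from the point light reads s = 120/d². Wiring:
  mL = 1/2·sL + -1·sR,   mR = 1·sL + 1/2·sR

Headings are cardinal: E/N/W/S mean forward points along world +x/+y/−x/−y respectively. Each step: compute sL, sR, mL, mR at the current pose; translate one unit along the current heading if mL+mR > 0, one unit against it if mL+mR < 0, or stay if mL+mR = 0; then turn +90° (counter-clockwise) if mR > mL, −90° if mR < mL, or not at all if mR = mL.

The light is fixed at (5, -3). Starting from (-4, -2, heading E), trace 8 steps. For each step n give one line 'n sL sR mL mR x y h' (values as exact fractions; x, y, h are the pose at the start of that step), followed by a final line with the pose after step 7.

n=0: pose=(-4,-2,E); sL=60/29, sR=12/5; mL=-198/145, mR=474/145; mL+mR=276/145 → advance +1; mR−mL=672/145 → turn +1·90°
n=1: pose=(-3,-2,N); sL=120/109, sR=8/3; mL=-692/327, mR=796/327; mL+mR=104/327 → advance +1; mR−mL=496/109 → turn +1·90°
n=2: pose=(-3,-1,W); sL=6/5, sR=30/29; mL=-63/145, mR=249/145; mL+mR=186/145 → advance +1; mR−mL=312/145 → turn +1·90°
n=3: pose=(-4,-1,S); sL=120/49, sR=120/121; mL=1380/5929, mR=17460/5929; mL+mR=18840/5929 → advance +1; mR−mL=16080/5929 → turn +1·90°
n=4: pose=(-4,-2,E); sL=60/29, sR=12/5; mL=-198/145, mR=474/145; mL+mR=276/145 → advance +1; mR−mL=672/145 → turn +1·90°
n=5: pose=(-3,-2,N); sL=120/109, sR=8/3; mL=-692/327, mR=796/327; mL+mR=104/327 → advance +1; mR−mL=496/109 → turn +1·90°
n=6: pose=(-3,-1,W); sL=6/5, sR=30/29; mL=-63/145, mR=249/145; mL+mR=186/145 → advance +1; mR−mL=312/145 → turn +1·90°
n=7: pose=(-4,-1,S); sL=120/49, sR=120/121; mL=1380/5929, mR=17460/5929; mL+mR=18840/5929 → advance +1; mR−mL=16080/5929 → turn +1·90°

0 60/29 12/5 -198/145 474/145 -4 -2 E
1 120/109 8/3 -692/327 796/327 -3 -2 N
2 6/5 30/29 -63/145 249/145 -3 -1 W
3 120/49 120/121 1380/5929 17460/5929 -4 -1 S
4 60/29 12/5 -198/145 474/145 -4 -2 E
5 120/109 8/3 -692/327 796/327 -3 -2 N
6 6/5 30/29 -63/145 249/145 -3 -1 W
7 120/49 120/121 1380/5929 17460/5929 -4 -1 S
final -4 -2 E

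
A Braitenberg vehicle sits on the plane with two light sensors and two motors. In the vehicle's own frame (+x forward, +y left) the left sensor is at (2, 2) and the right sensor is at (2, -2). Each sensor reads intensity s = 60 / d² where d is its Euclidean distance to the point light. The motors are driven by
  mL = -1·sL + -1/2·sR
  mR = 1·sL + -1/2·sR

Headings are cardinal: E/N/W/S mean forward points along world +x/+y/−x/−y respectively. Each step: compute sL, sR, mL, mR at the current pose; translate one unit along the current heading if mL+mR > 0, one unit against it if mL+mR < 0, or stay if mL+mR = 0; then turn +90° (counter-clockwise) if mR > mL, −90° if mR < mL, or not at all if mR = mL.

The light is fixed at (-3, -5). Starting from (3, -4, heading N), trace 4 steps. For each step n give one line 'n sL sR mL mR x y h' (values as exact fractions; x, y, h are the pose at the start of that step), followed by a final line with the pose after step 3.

0 12/5 60/73 -1026/365 726/365 3 -4 N
1 3 3 -9/2 3/2 3 -5 W
2 12/17 60/29 -858/493 -162/493 4 -5 S
3 2/3 30/41 -127/123 37/123 4 -4 E
final 3 -4 N

n=0: pose=(3,-4,N); sL=12/5, sR=60/73; mL=-1026/365, mR=726/365; mL+mR=-60/73 → advance -1; mR−mL=24/5 → turn +1·90°
n=1: pose=(3,-5,W); sL=3, sR=3; mL=-9/2, mR=3/2; mL+mR=-3 → advance -1; mR−mL=6 → turn +1·90°
n=2: pose=(4,-5,S); sL=12/17, sR=60/29; mL=-858/493, mR=-162/493; mL+mR=-60/29 → advance -1; mR−mL=24/17 → turn +1·90°
n=3: pose=(4,-4,E); sL=2/3, sR=30/41; mL=-127/123, mR=37/123; mL+mR=-30/41 → advance -1; mR−mL=4/3 → turn +1·90°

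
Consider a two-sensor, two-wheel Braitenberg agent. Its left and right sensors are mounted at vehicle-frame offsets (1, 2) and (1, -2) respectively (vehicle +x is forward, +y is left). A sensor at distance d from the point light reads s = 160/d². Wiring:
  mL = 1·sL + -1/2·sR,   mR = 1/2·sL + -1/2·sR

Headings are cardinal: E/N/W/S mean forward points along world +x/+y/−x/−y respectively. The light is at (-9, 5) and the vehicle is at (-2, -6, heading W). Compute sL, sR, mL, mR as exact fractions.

left sensor world pos  = (-3, -8); dL² = 205
right sensor world pos = (-3, -4); dR² = 117
sL = 160/205 = 32/41
sR = 160/117 = 160/117
mL = 1·sL + -1/2·sR = 464/4797
mR = 1/2·sL + -1/2·sR = -1408/4797

32/41 160/117 464/4797 -1408/4797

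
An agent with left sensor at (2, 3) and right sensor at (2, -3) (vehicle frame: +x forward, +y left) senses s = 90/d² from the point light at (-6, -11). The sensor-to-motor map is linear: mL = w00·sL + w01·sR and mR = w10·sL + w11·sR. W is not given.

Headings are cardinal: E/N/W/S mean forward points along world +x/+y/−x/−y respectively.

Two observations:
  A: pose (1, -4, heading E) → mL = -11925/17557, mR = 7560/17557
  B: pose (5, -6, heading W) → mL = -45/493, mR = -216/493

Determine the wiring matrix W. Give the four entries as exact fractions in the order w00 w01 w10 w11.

obs A: pose=(1,-4,E) → sL=90/181, sR=90/97, mL=-11925/17557, mR=7560/17557
obs B: pose=(5,-6,W) → sL=18/17, sR=18/29, mL=-45/493, mR=-216/493
sensor matrix S = [[90/181, 90/97], [18/17, 18/29]]; det S = -5832000/8655601
solve [mL_A; mL_B] = S·[w00; w01] and [mR_A; mR_B] = S·[w10; w11]:
  w00 = 1/2, w01 = -1, w10 = -1, w11 = 1

1/2 -1 -1 1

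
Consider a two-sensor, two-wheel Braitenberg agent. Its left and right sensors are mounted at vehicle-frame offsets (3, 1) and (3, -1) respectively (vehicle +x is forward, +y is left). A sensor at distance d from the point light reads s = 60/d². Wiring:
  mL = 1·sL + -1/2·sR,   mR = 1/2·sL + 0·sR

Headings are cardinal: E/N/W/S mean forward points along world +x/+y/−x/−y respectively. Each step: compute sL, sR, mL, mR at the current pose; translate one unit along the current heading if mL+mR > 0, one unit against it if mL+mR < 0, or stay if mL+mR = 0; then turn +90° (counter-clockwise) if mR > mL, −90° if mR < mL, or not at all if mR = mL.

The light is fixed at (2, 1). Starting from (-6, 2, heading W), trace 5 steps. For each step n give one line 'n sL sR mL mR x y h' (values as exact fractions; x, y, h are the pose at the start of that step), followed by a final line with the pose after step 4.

n=0: pose=(-6,2,W); sL=60/121, sR=12/25; mL=774/3025, mR=30/121; mL+mR=1524/3025 → advance +1; mR−mL=-24/3025 → turn -1·90°
n=1: pose=(-7,2,N); sL=15/29, sR=3/4; mL=33/232, mR=15/58; mL+mR=93/232 → advance +1; mR−mL=27/232 → turn +1·90°
n=2: pose=(-7,3,W); sL=12/29, sR=20/51; mL=322/1479, mR=6/29; mL+mR=628/1479 → advance +1; mR−mL=-16/1479 → turn -1·90°
n=3: pose=(-8,3,N); sL=30/73, sR=30/53; mL=495/3869, mR=15/73; mL+mR=1290/3869 → advance +1; mR−mL=300/3869 → turn +1·90°
n=4: pose=(-8,4,W); sL=60/173, sR=12/37; mL=1182/6401, mR=30/173; mL+mR=2292/6401 → advance +1; mR−mL=-72/6401 → turn -1·90°

0 60/121 12/25 774/3025 30/121 -6 2 W
1 15/29 3/4 33/232 15/58 -7 2 N
2 12/29 20/51 322/1479 6/29 -7 3 W
3 30/73 30/53 495/3869 15/73 -8 3 N
4 60/173 12/37 1182/6401 30/173 -8 4 W
final -9 4 N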